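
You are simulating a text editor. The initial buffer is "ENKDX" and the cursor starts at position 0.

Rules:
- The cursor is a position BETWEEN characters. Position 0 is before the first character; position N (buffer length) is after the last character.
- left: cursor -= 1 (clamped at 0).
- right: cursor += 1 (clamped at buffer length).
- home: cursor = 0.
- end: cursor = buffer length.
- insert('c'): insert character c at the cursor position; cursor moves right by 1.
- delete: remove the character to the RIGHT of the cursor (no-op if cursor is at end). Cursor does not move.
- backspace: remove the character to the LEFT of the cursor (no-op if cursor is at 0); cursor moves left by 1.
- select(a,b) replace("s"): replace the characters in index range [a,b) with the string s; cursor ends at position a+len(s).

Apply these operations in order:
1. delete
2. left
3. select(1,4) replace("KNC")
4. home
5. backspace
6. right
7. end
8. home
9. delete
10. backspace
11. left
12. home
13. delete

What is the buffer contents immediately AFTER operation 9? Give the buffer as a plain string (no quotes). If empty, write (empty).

After op 1 (delete): buf='NKDX' cursor=0
After op 2 (left): buf='NKDX' cursor=0
After op 3 (select(1,4) replace("KNC")): buf='NKNC' cursor=4
After op 4 (home): buf='NKNC' cursor=0
After op 5 (backspace): buf='NKNC' cursor=0
After op 6 (right): buf='NKNC' cursor=1
After op 7 (end): buf='NKNC' cursor=4
After op 8 (home): buf='NKNC' cursor=0
After op 9 (delete): buf='KNC' cursor=0

Answer: KNC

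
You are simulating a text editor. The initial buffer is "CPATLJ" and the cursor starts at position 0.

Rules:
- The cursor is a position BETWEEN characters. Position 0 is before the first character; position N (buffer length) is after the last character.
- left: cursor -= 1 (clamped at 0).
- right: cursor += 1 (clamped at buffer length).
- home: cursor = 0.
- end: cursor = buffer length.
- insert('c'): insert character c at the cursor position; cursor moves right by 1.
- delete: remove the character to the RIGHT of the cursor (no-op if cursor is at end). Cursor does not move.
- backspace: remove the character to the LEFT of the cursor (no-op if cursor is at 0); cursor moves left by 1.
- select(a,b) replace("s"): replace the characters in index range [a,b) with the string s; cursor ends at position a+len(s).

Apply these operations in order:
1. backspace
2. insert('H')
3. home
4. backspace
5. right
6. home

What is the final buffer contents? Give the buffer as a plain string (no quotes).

Answer: HCPATLJ

Derivation:
After op 1 (backspace): buf='CPATLJ' cursor=0
After op 2 (insert('H')): buf='HCPATLJ' cursor=1
After op 3 (home): buf='HCPATLJ' cursor=0
After op 4 (backspace): buf='HCPATLJ' cursor=0
After op 5 (right): buf='HCPATLJ' cursor=1
After op 6 (home): buf='HCPATLJ' cursor=0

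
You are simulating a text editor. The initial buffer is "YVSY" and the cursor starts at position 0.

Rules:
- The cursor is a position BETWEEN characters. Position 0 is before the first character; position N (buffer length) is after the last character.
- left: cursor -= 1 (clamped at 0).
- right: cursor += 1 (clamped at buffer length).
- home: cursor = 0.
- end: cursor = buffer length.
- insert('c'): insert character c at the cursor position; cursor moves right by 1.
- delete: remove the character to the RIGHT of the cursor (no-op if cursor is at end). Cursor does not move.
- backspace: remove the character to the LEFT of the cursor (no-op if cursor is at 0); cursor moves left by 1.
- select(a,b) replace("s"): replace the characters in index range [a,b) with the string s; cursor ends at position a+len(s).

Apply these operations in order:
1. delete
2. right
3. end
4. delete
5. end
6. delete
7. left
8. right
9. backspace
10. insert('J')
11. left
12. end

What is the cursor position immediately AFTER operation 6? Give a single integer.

After op 1 (delete): buf='VSY' cursor=0
After op 2 (right): buf='VSY' cursor=1
After op 3 (end): buf='VSY' cursor=3
After op 4 (delete): buf='VSY' cursor=3
After op 5 (end): buf='VSY' cursor=3
After op 6 (delete): buf='VSY' cursor=3

Answer: 3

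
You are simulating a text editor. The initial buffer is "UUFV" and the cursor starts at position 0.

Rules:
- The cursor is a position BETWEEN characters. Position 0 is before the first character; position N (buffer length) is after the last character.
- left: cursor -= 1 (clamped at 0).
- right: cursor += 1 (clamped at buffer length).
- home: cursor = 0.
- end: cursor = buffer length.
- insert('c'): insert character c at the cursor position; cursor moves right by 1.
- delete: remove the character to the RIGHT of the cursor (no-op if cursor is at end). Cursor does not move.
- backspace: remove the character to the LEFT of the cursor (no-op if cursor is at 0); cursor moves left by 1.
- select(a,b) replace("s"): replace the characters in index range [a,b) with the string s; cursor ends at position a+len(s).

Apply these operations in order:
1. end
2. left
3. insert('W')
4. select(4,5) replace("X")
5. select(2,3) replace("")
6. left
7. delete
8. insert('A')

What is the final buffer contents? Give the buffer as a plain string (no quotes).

Answer: UAWX

Derivation:
After op 1 (end): buf='UUFV' cursor=4
After op 2 (left): buf='UUFV' cursor=3
After op 3 (insert('W')): buf='UUFWV' cursor=4
After op 4 (select(4,5) replace("X")): buf='UUFWX' cursor=5
After op 5 (select(2,3) replace("")): buf='UUWX' cursor=2
After op 6 (left): buf='UUWX' cursor=1
After op 7 (delete): buf='UWX' cursor=1
After op 8 (insert('A')): buf='UAWX' cursor=2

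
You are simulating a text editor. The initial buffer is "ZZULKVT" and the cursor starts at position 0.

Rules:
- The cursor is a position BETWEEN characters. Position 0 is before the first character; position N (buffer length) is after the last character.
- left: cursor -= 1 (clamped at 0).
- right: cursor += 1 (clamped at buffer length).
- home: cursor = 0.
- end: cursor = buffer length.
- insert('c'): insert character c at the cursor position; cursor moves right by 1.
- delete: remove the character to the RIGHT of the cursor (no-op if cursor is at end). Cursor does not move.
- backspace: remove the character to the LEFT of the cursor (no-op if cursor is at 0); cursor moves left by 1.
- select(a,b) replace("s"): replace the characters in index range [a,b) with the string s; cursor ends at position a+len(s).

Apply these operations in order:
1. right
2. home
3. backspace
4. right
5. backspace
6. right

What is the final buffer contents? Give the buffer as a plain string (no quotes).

After op 1 (right): buf='ZZULKVT' cursor=1
After op 2 (home): buf='ZZULKVT' cursor=0
After op 3 (backspace): buf='ZZULKVT' cursor=0
After op 4 (right): buf='ZZULKVT' cursor=1
After op 5 (backspace): buf='ZULKVT' cursor=0
After op 6 (right): buf='ZULKVT' cursor=1

Answer: ZULKVT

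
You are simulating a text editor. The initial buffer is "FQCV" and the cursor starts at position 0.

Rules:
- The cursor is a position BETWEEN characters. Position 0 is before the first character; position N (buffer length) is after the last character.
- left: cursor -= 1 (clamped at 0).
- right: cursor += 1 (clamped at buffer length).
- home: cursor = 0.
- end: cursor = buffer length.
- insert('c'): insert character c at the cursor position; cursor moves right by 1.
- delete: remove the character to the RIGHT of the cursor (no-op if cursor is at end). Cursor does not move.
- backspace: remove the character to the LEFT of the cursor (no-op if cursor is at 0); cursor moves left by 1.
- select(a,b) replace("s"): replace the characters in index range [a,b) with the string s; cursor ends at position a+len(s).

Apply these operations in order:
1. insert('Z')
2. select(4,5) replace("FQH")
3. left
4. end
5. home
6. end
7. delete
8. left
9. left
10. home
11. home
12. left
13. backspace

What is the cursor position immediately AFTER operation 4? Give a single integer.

After op 1 (insert('Z')): buf='ZFQCV' cursor=1
After op 2 (select(4,5) replace("FQH")): buf='ZFQCFQH' cursor=7
After op 3 (left): buf='ZFQCFQH' cursor=6
After op 4 (end): buf='ZFQCFQH' cursor=7

Answer: 7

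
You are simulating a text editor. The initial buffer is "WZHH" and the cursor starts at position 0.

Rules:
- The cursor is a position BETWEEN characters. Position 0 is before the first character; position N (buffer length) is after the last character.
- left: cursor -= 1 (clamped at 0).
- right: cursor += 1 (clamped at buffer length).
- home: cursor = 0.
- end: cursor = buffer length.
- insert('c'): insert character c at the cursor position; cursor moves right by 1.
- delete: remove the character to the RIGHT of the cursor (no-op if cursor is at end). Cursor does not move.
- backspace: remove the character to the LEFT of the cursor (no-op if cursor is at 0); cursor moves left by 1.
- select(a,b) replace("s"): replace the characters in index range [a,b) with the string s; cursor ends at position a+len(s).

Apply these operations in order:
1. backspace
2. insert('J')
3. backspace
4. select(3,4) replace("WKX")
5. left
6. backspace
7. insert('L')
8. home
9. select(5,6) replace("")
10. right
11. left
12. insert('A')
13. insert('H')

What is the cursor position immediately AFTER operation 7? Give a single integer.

After op 1 (backspace): buf='WZHH' cursor=0
After op 2 (insert('J')): buf='JWZHH' cursor=1
After op 3 (backspace): buf='WZHH' cursor=0
After op 4 (select(3,4) replace("WKX")): buf='WZHWKX' cursor=6
After op 5 (left): buf='WZHWKX' cursor=5
After op 6 (backspace): buf='WZHWX' cursor=4
After op 7 (insert('L')): buf='WZHWLX' cursor=5

Answer: 5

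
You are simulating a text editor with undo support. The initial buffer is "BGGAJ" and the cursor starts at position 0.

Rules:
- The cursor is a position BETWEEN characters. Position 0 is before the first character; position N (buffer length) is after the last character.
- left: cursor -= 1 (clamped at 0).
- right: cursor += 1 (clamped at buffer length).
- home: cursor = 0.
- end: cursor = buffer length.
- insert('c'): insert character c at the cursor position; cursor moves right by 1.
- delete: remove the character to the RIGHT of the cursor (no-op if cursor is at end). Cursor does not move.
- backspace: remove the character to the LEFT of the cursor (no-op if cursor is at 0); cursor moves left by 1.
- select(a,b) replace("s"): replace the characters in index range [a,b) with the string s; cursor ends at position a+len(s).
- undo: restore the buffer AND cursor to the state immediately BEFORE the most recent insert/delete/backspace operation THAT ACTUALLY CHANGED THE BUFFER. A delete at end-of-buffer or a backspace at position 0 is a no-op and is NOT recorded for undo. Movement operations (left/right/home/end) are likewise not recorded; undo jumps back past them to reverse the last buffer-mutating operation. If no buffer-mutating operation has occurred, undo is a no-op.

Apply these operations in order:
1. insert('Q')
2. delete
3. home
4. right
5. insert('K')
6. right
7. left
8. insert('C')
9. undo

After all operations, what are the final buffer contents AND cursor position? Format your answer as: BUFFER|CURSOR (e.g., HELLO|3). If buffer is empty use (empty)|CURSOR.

Answer: QKGGAJ|2

Derivation:
After op 1 (insert('Q')): buf='QBGGAJ' cursor=1
After op 2 (delete): buf='QGGAJ' cursor=1
After op 3 (home): buf='QGGAJ' cursor=0
After op 4 (right): buf='QGGAJ' cursor=1
After op 5 (insert('K')): buf='QKGGAJ' cursor=2
After op 6 (right): buf='QKGGAJ' cursor=3
After op 7 (left): buf='QKGGAJ' cursor=2
After op 8 (insert('C')): buf='QKCGGAJ' cursor=3
After op 9 (undo): buf='QKGGAJ' cursor=2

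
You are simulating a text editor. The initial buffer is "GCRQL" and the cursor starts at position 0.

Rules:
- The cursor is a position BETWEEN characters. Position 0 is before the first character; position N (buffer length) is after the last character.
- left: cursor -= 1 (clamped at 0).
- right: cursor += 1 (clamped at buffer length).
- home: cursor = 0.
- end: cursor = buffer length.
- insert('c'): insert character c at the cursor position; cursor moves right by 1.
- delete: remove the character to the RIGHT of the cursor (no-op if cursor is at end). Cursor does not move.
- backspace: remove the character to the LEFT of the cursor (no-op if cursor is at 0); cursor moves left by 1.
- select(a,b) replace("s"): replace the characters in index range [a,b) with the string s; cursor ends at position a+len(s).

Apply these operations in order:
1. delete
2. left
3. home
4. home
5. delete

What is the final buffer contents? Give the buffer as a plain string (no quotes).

After op 1 (delete): buf='CRQL' cursor=0
After op 2 (left): buf='CRQL' cursor=0
After op 3 (home): buf='CRQL' cursor=0
After op 4 (home): buf='CRQL' cursor=0
After op 5 (delete): buf='RQL' cursor=0

Answer: RQL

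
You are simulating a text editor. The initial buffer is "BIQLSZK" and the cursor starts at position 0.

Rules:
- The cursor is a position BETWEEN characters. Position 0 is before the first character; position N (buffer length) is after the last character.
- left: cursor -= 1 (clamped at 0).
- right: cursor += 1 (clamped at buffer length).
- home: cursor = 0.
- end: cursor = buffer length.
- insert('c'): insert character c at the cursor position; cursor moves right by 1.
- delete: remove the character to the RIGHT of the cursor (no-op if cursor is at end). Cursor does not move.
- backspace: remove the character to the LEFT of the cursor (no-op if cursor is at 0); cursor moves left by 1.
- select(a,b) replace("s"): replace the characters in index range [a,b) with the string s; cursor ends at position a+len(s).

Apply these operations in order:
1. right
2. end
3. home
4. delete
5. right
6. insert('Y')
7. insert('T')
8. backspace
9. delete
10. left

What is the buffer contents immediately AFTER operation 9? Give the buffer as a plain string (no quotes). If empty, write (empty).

Answer: IYLSZK

Derivation:
After op 1 (right): buf='BIQLSZK' cursor=1
After op 2 (end): buf='BIQLSZK' cursor=7
After op 3 (home): buf='BIQLSZK' cursor=0
After op 4 (delete): buf='IQLSZK' cursor=0
After op 5 (right): buf='IQLSZK' cursor=1
After op 6 (insert('Y')): buf='IYQLSZK' cursor=2
After op 7 (insert('T')): buf='IYTQLSZK' cursor=3
After op 8 (backspace): buf='IYQLSZK' cursor=2
After op 9 (delete): buf='IYLSZK' cursor=2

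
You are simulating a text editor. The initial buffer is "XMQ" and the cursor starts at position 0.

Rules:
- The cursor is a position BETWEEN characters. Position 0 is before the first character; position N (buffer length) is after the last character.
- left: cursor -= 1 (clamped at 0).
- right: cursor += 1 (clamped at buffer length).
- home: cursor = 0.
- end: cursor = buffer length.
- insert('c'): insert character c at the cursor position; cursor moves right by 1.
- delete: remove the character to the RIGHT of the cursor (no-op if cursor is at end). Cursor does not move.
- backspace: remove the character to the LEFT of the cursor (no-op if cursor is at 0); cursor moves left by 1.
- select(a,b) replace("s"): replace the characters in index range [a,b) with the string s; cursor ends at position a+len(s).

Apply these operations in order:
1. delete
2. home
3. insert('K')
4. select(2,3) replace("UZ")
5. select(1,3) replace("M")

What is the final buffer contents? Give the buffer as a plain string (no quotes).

Answer: KMZ

Derivation:
After op 1 (delete): buf='MQ' cursor=0
After op 2 (home): buf='MQ' cursor=0
After op 3 (insert('K')): buf='KMQ' cursor=1
After op 4 (select(2,3) replace("UZ")): buf='KMUZ' cursor=4
After op 5 (select(1,3) replace("M")): buf='KMZ' cursor=2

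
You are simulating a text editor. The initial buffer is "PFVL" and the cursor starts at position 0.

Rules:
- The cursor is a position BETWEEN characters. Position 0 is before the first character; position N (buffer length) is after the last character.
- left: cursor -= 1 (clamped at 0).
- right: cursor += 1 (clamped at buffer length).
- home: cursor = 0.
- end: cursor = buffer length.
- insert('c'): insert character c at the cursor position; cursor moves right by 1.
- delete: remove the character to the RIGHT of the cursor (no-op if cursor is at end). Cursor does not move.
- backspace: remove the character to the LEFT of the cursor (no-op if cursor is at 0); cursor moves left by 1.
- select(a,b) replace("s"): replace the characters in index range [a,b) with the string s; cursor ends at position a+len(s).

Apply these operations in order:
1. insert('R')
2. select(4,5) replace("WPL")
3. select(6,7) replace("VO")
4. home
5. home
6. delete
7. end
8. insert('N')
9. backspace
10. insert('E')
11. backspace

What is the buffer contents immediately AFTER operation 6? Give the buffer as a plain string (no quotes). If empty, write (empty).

After op 1 (insert('R')): buf='RPFVL' cursor=1
After op 2 (select(4,5) replace("WPL")): buf='RPFVWPL' cursor=7
After op 3 (select(6,7) replace("VO")): buf='RPFVWPVO' cursor=8
After op 4 (home): buf='RPFVWPVO' cursor=0
After op 5 (home): buf='RPFVWPVO' cursor=0
After op 6 (delete): buf='PFVWPVO' cursor=0

Answer: PFVWPVO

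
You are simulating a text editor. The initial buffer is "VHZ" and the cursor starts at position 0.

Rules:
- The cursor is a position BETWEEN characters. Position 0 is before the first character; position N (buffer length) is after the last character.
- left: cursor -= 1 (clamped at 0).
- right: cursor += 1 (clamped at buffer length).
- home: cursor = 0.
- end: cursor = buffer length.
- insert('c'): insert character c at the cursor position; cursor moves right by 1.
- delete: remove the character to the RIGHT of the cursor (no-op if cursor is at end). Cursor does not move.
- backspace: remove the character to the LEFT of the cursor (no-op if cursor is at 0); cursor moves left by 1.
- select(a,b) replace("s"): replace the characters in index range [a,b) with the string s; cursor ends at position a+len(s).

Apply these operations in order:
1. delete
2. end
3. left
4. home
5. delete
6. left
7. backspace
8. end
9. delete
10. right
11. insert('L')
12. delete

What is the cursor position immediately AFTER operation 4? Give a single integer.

Answer: 0

Derivation:
After op 1 (delete): buf='HZ' cursor=0
After op 2 (end): buf='HZ' cursor=2
After op 3 (left): buf='HZ' cursor=1
After op 4 (home): buf='HZ' cursor=0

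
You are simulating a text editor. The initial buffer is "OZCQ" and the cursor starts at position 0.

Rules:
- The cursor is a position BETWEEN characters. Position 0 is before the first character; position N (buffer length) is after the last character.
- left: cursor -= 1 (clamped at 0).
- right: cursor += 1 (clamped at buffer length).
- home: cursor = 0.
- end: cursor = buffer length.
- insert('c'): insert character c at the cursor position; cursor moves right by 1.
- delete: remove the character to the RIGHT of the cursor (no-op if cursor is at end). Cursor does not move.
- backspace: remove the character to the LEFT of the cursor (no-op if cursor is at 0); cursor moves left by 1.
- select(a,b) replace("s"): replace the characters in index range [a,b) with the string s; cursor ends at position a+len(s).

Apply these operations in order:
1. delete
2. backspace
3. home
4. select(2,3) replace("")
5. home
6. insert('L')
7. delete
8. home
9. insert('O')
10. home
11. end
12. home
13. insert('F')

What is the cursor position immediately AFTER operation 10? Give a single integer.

Answer: 0

Derivation:
After op 1 (delete): buf='ZCQ' cursor=0
After op 2 (backspace): buf='ZCQ' cursor=0
After op 3 (home): buf='ZCQ' cursor=0
After op 4 (select(2,3) replace("")): buf='ZC' cursor=2
After op 5 (home): buf='ZC' cursor=0
After op 6 (insert('L')): buf='LZC' cursor=1
After op 7 (delete): buf='LC' cursor=1
After op 8 (home): buf='LC' cursor=0
After op 9 (insert('O')): buf='OLC' cursor=1
After op 10 (home): buf='OLC' cursor=0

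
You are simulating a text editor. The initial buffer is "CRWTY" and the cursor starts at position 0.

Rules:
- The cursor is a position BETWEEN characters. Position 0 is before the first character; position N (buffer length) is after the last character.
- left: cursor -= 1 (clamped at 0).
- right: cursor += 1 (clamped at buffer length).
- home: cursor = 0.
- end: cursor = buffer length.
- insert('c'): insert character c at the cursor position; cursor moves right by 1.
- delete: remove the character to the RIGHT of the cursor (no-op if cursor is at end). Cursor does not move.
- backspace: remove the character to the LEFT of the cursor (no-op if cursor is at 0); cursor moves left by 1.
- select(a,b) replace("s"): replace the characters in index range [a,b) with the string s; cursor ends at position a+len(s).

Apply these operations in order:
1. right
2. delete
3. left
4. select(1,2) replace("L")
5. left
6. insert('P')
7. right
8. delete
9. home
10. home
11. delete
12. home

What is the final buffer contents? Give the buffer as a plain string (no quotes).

After op 1 (right): buf='CRWTY' cursor=1
After op 2 (delete): buf='CWTY' cursor=1
After op 3 (left): buf='CWTY' cursor=0
After op 4 (select(1,2) replace("L")): buf='CLTY' cursor=2
After op 5 (left): buf='CLTY' cursor=1
After op 6 (insert('P')): buf='CPLTY' cursor=2
After op 7 (right): buf='CPLTY' cursor=3
After op 8 (delete): buf='CPLY' cursor=3
After op 9 (home): buf='CPLY' cursor=0
After op 10 (home): buf='CPLY' cursor=0
After op 11 (delete): buf='PLY' cursor=0
After op 12 (home): buf='PLY' cursor=0

Answer: PLY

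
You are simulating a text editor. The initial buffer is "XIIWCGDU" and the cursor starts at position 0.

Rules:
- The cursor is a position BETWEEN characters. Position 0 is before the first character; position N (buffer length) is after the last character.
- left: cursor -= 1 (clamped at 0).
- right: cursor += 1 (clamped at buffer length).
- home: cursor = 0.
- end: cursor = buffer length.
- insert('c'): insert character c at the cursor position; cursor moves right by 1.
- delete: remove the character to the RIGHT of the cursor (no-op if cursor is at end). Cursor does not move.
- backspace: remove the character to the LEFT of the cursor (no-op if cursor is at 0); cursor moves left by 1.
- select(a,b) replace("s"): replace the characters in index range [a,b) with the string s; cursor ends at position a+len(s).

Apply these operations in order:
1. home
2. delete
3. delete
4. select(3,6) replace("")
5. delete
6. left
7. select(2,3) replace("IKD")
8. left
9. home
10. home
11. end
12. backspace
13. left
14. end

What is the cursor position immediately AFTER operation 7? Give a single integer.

Answer: 5

Derivation:
After op 1 (home): buf='XIIWCGDU' cursor=0
After op 2 (delete): buf='IIWCGDU' cursor=0
After op 3 (delete): buf='IWCGDU' cursor=0
After op 4 (select(3,6) replace("")): buf='IWC' cursor=3
After op 5 (delete): buf='IWC' cursor=3
After op 6 (left): buf='IWC' cursor=2
After op 7 (select(2,3) replace("IKD")): buf='IWIKD' cursor=5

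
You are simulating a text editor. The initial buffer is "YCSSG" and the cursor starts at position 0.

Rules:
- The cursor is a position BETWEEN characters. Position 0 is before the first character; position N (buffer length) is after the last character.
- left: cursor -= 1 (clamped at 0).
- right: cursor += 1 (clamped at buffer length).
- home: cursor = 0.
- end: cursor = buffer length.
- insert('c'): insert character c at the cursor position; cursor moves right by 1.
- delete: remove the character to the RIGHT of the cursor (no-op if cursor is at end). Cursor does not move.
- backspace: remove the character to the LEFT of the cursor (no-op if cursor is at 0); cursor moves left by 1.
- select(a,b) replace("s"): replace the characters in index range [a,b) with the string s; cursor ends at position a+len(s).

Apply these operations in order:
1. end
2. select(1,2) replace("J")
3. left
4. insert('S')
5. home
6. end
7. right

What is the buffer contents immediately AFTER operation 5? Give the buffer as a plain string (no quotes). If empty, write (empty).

Answer: YSJSSG

Derivation:
After op 1 (end): buf='YCSSG' cursor=5
After op 2 (select(1,2) replace("J")): buf='YJSSG' cursor=2
After op 3 (left): buf='YJSSG' cursor=1
After op 4 (insert('S')): buf='YSJSSG' cursor=2
After op 5 (home): buf='YSJSSG' cursor=0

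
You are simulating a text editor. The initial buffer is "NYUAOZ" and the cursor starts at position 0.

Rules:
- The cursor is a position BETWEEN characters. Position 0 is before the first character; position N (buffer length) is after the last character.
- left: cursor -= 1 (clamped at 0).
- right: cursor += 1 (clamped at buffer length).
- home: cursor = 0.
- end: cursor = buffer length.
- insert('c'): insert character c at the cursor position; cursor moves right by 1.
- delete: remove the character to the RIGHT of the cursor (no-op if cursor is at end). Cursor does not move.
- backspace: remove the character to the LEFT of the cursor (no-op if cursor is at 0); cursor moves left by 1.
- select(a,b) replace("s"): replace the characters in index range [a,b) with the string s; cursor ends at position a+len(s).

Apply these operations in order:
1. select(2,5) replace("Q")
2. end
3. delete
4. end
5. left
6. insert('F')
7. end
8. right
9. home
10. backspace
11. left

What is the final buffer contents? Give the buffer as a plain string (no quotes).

After op 1 (select(2,5) replace("Q")): buf='NYQZ' cursor=3
After op 2 (end): buf='NYQZ' cursor=4
After op 3 (delete): buf='NYQZ' cursor=4
After op 4 (end): buf='NYQZ' cursor=4
After op 5 (left): buf='NYQZ' cursor=3
After op 6 (insert('F')): buf='NYQFZ' cursor=4
After op 7 (end): buf='NYQFZ' cursor=5
After op 8 (right): buf='NYQFZ' cursor=5
After op 9 (home): buf='NYQFZ' cursor=0
After op 10 (backspace): buf='NYQFZ' cursor=0
After op 11 (left): buf='NYQFZ' cursor=0

Answer: NYQFZ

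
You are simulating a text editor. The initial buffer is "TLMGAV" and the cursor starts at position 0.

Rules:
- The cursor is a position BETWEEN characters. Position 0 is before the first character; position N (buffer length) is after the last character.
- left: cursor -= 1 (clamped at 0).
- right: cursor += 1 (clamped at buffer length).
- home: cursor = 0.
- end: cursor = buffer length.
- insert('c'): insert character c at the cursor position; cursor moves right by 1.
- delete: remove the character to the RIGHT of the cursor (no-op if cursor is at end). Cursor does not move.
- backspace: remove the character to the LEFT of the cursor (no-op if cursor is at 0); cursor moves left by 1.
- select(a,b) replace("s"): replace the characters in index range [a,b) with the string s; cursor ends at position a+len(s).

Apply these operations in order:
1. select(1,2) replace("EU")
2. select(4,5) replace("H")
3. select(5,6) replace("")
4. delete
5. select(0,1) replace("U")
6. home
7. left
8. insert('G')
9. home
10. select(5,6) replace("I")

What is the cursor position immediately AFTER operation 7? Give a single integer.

After op 1 (select(1,2) replace("EU")): buf='TEUMGAV' cursor=3
After op 2 (select(4,5) replace("H")): buf='TEUMHAV' cursor=5
After op 3 (select(5,6) replace("")): buf='TEUMHV' cursor=5
After op 4 (delete): buf='TEUMH' cursor=5
After op 5 (select(0,1) replace("U")): buf='UEUMH' cursor=1
After op 6 (home): buf='UEUMH' cursor=0
After op 7 (left): buf='UEUMH' cursor=0

Answer: 0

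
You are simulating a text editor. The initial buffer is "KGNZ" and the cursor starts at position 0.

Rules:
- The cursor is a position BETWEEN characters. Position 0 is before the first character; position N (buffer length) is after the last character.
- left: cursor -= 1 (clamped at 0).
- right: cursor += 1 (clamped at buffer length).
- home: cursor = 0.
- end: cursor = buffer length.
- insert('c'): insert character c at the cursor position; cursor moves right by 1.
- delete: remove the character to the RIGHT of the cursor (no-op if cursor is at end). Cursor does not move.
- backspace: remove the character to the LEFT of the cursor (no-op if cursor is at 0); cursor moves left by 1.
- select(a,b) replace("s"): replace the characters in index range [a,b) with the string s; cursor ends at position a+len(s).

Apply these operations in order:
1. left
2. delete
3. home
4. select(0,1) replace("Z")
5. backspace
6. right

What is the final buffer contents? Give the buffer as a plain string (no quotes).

Answer: NZ

Derivation:
After op 1 (left): buf='KGNZ' cursor=0
After op 2 (delete): buf='GNZ' cursor=0
After op 3 (home): buf='GNZ' cursor=0
After op 4 (select(0,1) replace("Z")): buf='ZNZ' cursor=1
After op 5 (backspace): buf='NZ' cursor=0
After op 6 (right): buf='NZ' cursor=1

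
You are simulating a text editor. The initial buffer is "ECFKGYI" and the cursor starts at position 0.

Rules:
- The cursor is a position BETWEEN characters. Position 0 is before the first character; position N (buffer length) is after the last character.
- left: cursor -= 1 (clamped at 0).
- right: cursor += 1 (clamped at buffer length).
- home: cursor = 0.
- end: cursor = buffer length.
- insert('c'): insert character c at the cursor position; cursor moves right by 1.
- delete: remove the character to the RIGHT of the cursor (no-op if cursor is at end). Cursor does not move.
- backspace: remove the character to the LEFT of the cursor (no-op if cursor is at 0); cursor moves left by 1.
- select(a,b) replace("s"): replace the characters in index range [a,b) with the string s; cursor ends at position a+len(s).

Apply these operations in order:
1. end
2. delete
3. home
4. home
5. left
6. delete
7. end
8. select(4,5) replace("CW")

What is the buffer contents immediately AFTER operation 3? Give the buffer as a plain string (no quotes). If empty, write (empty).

After op 1 (end): buf='ECFKGYI' cursor=7
After op 2 (delete): buf='ECFKGYI' cursor=7
After op 3 (home): buf='ECFKGYI' cursor=0

Answer: ECFKGYI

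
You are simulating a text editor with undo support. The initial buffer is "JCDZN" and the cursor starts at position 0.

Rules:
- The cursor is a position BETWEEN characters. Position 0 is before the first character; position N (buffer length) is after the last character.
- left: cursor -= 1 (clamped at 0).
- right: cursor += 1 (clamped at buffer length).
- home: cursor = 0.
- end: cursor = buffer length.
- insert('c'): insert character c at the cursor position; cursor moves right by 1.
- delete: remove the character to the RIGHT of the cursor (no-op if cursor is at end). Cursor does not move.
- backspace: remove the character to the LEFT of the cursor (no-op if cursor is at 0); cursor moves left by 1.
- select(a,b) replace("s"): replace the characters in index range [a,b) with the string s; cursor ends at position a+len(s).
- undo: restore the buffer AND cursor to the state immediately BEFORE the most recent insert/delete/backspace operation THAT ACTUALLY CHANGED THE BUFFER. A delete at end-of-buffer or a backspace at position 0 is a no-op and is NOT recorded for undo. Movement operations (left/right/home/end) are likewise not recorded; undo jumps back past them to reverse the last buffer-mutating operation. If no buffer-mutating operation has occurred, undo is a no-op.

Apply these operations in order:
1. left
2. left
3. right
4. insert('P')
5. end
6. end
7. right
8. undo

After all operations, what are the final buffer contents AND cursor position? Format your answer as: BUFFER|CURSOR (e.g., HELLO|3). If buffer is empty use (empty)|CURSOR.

After op 1 (left): buf='JCDZN' cursor=0
After op 2 (left): buf='JCDZN' cursor=0
After op 3 (right): buf='JCDZN' cursor=1
After op 4 (insert('P')): buf='JPCDZN' cursor=2
After op 5 (end): buf='JPCDZN' cursor=6
After op 6 (end): buf='JPCDZN' cursor=6
After op 7 (right): buf='JPCDZN' cursor=6
After op 8 (undo): buf='JCDZN' cursor=1

Answer: JCDZN|1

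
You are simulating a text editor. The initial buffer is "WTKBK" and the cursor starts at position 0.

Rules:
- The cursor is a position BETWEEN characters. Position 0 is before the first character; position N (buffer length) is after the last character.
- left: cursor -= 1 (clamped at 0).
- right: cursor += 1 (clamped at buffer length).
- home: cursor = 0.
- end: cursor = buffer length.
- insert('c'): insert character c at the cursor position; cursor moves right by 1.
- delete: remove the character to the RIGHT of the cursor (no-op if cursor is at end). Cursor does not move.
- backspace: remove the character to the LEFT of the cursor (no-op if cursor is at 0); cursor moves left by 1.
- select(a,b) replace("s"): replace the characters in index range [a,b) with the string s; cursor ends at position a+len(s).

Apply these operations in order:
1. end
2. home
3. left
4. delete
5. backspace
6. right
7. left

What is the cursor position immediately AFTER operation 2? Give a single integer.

Answer: 0

Derivation:
After op 1 (end): buf='WTKBK' cursor=5
After op 2 (home): buf='WTKBK' cursor=0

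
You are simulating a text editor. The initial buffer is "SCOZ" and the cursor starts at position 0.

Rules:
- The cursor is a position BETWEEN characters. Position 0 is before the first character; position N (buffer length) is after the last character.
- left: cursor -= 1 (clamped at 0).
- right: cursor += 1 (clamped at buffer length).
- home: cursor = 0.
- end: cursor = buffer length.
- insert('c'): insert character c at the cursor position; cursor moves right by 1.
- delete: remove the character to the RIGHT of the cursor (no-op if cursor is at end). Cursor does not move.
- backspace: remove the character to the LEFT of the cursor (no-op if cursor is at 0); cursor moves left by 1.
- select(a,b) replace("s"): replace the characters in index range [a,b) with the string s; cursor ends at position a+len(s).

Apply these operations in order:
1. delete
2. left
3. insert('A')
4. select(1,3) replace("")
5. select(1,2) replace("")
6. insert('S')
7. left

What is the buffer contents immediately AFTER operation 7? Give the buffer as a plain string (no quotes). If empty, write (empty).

Answer: AS

Derivation:
After op 1 (delete): buf='COZ' cursor=0
After op 2 (left): buf='COZ' cursor=0
After op 3 (insert('A')): buf='ACOZ' cursor=1
After op 4 (select(1,3) replace("")): buf='AZ' cursor=1
After op 5 (select(1,2) replace("")): buf='A' cursor=1
After op 6 (insert('S')): buf='AS' cursor=2
After op 7 (left): buf='AS' cursor=1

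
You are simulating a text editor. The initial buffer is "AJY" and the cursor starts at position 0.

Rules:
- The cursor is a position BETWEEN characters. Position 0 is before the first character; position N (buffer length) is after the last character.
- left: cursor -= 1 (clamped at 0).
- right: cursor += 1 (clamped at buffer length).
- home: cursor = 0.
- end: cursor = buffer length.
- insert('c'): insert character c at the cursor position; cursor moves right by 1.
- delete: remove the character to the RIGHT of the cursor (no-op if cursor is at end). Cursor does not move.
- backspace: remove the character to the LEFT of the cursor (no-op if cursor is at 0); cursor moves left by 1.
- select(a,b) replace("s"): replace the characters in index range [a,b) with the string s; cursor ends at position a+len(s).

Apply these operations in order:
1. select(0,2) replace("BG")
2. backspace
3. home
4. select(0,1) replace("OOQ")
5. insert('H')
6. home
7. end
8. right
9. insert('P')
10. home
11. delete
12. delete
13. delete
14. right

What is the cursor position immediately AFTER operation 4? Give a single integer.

After op 1 (select(0,2) replace("BG")): buf='BGY' cursor=2
After op 2 (backspace): buf='BY' cursor=1
After op 3 (home): buf='BY' cursor=0
After op 4 (select(0,1) replace("OOQ")): buf='OOQY' cursor=3

Answer: 3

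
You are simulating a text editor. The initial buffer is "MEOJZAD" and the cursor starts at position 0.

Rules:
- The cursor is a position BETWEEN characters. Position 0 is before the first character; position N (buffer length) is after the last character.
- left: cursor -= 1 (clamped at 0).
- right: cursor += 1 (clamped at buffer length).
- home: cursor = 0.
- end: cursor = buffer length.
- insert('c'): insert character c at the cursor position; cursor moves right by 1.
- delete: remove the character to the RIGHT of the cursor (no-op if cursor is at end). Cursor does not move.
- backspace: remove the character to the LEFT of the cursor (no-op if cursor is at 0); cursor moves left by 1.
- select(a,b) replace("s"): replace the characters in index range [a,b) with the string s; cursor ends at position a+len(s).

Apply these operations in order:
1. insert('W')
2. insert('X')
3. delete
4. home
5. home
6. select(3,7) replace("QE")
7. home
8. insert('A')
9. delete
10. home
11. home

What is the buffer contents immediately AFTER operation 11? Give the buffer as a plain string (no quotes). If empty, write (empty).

Answer: AXEQED

Derivation:
After op 1 (insert('W')): buf='WMEOJZAD' cursor=1
After op 2 (insert('X')): buf='WXMEOJZAD' cursor=2
After op 3 (delete): buf='WXEOJZAD' cursor=2
After op 4 (home): buf='WXEOJZAD' cursor=0
After op 5 (home): buf='WXEOJZAD' cursor=0
After op 6 (select(3,7) replace("QE")): buf='WXEQED' cursor=5
After op 7 (home): buf='WXEQED' cursor=0
After op 8 (insert('A')): buf='AWXEQED' cursor=1
After op 9 (delete): buf='AXEQED' cursor=1
After op 10 (home): buf='AXEQED' cursor=0
After op 11 (home): buf='AXEQED' cursor=0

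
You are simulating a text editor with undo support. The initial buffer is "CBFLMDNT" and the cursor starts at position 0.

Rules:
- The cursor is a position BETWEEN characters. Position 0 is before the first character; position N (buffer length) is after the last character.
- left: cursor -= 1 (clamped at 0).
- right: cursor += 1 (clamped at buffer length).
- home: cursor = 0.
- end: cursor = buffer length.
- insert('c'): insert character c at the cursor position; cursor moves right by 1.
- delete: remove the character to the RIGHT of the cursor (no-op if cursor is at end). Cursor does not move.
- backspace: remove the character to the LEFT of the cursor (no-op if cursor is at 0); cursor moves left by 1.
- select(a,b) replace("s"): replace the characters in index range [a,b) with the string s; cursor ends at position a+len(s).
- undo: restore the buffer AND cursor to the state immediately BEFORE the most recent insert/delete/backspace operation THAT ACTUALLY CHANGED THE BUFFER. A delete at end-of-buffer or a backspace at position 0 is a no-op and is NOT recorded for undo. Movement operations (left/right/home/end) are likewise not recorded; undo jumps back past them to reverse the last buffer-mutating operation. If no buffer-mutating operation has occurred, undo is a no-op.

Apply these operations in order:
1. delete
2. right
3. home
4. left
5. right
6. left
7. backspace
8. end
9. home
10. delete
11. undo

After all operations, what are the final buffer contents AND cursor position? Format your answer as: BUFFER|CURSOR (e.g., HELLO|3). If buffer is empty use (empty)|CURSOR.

After op 1 (delete): buf='BFLMDNT' cursor=0
After op 2 (right): buf='BFLMDNT' cursor=1
After op 3 (home): buf='BFLMDNT' cursor=0
After op 4 (left): buf='BFLMDNT' cursor=0
After op 5 (right): buf='BFLMDNT' cursor=1
After op 6 (left): buf='BFLMDNT' cursor=0
After op 7 (backspace): buf='BFLMDNT' cursor=0
After op 8 (end): buf='BFLMDNT' cursor=7
After op 9 (home): buf='BFLMDNT' cursor=0
After op 10 (delete): buf='FLMDNT' cursor=0
After op 11 (undo): buf='BFLMDNT' cursor=0

Answer: BFLMDNT|0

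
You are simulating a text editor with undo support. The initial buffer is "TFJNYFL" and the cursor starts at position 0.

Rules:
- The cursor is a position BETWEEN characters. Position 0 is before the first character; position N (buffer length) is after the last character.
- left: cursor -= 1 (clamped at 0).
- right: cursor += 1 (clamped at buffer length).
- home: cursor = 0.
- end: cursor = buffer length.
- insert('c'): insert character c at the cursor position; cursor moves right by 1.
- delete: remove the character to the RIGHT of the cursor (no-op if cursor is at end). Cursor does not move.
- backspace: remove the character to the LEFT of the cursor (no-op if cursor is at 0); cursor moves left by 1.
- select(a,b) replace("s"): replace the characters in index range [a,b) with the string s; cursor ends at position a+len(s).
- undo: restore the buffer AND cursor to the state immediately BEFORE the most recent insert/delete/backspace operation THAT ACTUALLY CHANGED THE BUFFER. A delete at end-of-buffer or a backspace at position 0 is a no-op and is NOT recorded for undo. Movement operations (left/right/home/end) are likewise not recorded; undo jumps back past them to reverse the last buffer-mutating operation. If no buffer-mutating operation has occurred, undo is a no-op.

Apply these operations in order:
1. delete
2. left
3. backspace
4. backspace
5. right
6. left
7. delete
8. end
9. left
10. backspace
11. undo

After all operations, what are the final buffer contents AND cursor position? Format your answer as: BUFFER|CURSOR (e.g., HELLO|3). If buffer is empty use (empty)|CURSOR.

Answer: JNYFL|4

Derivation:
After op 1 (delete): buf='FJNYFL' cursor=0
After op 2 (left): buf='FJNYFL' cursor=0
After op 3 (backspace): buf='FJNYFL' cursor=0
After op 4 (backspace): buf='FJNYFL' cursor=0
After op 5 (right): buf='FJNYFL' cursor=1
After op 6 (left): buf='FJNYFL' cursor=0
After op 7 (delete): buf='JNYFL' cursor=0
After op 8 (end): buf='JNYFL' cursor=5
After op 9 (left): buf='JNYFL' cursor=4
After op 10 (backspace): buf='JNYL' cursor=3
After op 11 (undo): buf='JNYFL' cursor=4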